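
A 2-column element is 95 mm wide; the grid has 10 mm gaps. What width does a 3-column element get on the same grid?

95 − 1·10 = 85; ÷2 gives c = 42.5 mm.
3 columns plus 2 gaps: 127.5 + 20 = 147.5 mm.

147.5 mm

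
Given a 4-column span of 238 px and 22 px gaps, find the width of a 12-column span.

758 px

4c + 3·22 = 238 → 4c = 172 → c = 43 px.
12 columns plus 11 gaps: 516 + 242 = 758 px.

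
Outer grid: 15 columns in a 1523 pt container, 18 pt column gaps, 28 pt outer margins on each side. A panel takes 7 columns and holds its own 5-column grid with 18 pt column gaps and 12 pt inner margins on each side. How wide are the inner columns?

Inside the margins: 1523 − 56 = 1467 pt.
15 columns + 14 column gaps: 15c + 14·18 = 1467.
15c = 1467 − 252 = 1215, so c = 81 pt.
Span of 7: 7·81 + 6·18 = 567 + 108 = 675 pt.
Inner content = 675 − 2·12 = 651 pt.
Subtracting 4 column gaps of 18 leaves 579 for 5 columns, so d = 115.8 pt.

115.8 pt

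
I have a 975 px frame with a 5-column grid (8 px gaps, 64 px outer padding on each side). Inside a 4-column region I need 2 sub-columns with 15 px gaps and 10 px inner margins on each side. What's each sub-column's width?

320.5 px

Outer content = 975 − 2·64 = 847 px.
5c + 4·8 = 847 → 5c = 815 → c = 163 px.
4 columns plus 3 gaps: 652 + 24 = 676 px.
Inner content = 676 − 2·10 = 656 px.
Subtracting 1 gap of 15 leaves 641 for 2 columns, so d = 320.5 px.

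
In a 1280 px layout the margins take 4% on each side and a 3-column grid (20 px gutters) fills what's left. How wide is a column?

1280 × (1 − 2·4%) = 1280 × 92% = 1177.6 px for the columns.
1177.6 − 2·20 = 1137.6; ÷3 gives c = 379.2 px.

379.2 px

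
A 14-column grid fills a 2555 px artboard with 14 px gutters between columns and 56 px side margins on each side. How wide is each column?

161.5 px

Inside the margins: 2555 − 112 = 2443 px.
2443 − 13·14 = 2261; ÷14 gives c = 161.5 px.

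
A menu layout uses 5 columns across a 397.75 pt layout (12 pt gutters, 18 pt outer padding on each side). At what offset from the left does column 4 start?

Inside the margins: 397.75 − 36 = 361.75 pt.
5 columns + 4 gutters: 5c + 4·12 = 361.75.
5c = 361.75 − 48 = 313.75, so c = 62.75 pt.
Each column+gutter stride is 74.75 pt; 3 of them past the 18 pt margin is 18 + 224.25 = 242.25 pt.

242.25 pt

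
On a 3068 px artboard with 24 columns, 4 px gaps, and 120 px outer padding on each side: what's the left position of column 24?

2834 px

Take off 240 px of margins, leaving 2828 px.
24 columns + 23 gaps: 24c + 23·4 = 2828.
24c = 2828 − 92 = 2736, so c = 114 px.
Each column+gutter stride is 118 px; 23 of them past the 120 px margin is 120 + 2714 = 2834 px.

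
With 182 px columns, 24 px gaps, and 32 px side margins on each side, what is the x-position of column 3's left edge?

444 px

Each column+gutter stride is 206 px; 2 of them past the 32 px margin is 32 + 412 = 444 px.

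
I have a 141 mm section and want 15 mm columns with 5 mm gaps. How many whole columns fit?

7 columns

k columns need k·15 + (k−1)·5 = k·20 − 5.
k·20 − 5 ≤ 141 → k ≤ 146 / 20 ≈ 7.30, so k = 7.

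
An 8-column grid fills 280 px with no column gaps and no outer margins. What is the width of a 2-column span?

8c = 280 → c = 35 px.
2-column span = 2·35 = 70 px.

70 px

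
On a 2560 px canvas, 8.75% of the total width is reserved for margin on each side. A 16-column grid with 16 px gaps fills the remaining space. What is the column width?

2560 × (1 − 2·8.75%) = 2560 × 82.5% = 2112 px for the columns.
Subtracting 15 gaps of 16 leaves 1872 for 16 columns, so c = 117 px.

117 px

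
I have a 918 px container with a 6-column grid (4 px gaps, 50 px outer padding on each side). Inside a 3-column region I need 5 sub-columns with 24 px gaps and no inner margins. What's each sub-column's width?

Subtract both margins: 918 − 2·50 = 818 px.
6 columns + 5 gaps: 6c + 5·4 = 818.
6c = 818 − 20 = 798, so c = 133 px.
3-column span = 3·133 + 2·4 = 407 px.
5 columns + 4 gaps: 5d + 4·24 = 407.
5d = 407 − 96 = 311, so d = 62.2 px.

62.2 px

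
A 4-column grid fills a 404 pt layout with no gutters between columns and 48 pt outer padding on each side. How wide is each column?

77 pt

Take off 96 pt of margins, leaving 308 pt.
4c = 308 → c = 77 pt.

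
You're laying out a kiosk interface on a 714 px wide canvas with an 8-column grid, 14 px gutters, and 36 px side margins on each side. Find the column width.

Inside the margins: 714 − 72 = 642 px.
8c + 7·14 = 642 → 8c = 544 → c = 68 px.

68 px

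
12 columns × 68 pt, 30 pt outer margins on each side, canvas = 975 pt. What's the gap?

Take off 60 pt of margins, leaving 915 pt.
12·68 + 11g = 915 → 11g = 99 → g = 9 pt.

9 pt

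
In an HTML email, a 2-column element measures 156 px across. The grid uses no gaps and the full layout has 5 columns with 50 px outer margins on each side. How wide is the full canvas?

490 px

156 / 2 = 78 px per column.
Total width: 2·50 + 5·78 = 490 px.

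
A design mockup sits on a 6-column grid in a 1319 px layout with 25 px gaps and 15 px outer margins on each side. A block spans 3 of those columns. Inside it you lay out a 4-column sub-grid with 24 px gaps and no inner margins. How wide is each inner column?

Subtract both margins: 1319 − 2·15 = 1289 px.
1289 − 5·25 = 1164; ÷6 gives c = 194 px.
3-column span = 3·194 + 2·25 = 632 px.
4 columns + 3 gaps: 4d + 3·24 = 632.
4d = 632 − 72 = 560, so d = 140 px.

140 px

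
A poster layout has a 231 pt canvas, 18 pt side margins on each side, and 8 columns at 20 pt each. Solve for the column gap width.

Take off 36 pt of margins, leaving 195 pt.
Columns use 160 pt, leaving 35 pt across 7 column gaps = 5 pt each.

5 pt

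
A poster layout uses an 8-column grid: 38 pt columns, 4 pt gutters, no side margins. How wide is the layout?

Summing: 304 + 28 = 332 pt.

332 pt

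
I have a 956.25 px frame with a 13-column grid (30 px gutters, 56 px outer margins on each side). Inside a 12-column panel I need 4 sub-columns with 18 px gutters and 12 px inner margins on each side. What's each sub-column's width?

Take off 112 px of margins, leaving 844.25 px.
13 columns + 12 gutters: 13c + 12·30 = 844.25.
13c = 844.25 − 360 = 484.25, so c = 37.25 px.
Span of 12: 12·37.25 + 11·30 = 447 + 330 = 777 px.
Inner content = 777 − 2·12 = 753 px.
Subtracting 3 gutters of 18 leaves 699 for 4 columns, so d = 174.75 px.

174.75 px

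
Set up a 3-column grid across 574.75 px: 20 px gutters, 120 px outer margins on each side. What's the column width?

Content width = 574.75 − 2·120 = 334.75 px.
3 columns + 2 gutters: 3c + 2·20 = 334.75.
3c = 334.75 − 40 = 294.75, so c = 98.25 px.

98.25 px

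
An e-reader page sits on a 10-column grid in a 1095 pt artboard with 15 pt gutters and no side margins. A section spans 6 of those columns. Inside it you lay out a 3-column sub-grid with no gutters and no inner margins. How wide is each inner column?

217 pt

Subtracting 9 gutters of 15 leaves 960 for 10 columns, so c = 96 pt.
Span of 6: 6·96 + 5·15 = 576 + 75 = 651 pt.
3d = 651 → d = 217 pt.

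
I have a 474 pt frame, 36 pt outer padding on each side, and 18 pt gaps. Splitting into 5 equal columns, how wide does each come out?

Inside the margins: 474 − 72 = 402 pt.
5c + 4·18 = 402 → 5c = 330 → c = 66 pt.

66 pt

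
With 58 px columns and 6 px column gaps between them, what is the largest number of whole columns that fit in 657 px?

Each extra column adds 58 + 6 = 64 px.
(657 + 6) / 64 = 10.36, so 10 columns fit.

10 columns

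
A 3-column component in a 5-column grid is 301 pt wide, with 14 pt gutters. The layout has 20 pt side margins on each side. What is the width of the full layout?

551 pt

301 − 2·14 = 273; ÷3 gives c = 91 pt.
Total width: 2·20 + 5·91 + 4·14 = 551 pt.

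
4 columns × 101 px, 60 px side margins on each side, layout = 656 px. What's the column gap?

Inside the margins: 656 − 120 = 536 px.
Columns use 404 px, leaving 132 px across 3 column gaps = 44 px each.

44 px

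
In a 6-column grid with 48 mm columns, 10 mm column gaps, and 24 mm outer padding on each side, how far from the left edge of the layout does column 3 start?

140 mm

Each column+gutter stride is 58 mm; 2 of them past the 24 mm margin is 24 + 116 = 140 mm.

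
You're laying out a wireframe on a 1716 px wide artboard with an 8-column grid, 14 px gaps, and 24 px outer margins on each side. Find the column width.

196.25 px

Subtract both margins: 1716 − 2·24 = 1668 px.
Subtracting 7 gaps of 14 leaves 1570 for 8 columns, so c = 196.25 px.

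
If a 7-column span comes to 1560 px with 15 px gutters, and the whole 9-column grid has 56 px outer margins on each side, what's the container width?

1560 − 6·15 = 1470; ÷7 gives c = 210 px.
Total width: 2·56 + 9·210 + 8·15 = 2122 px.

2122 px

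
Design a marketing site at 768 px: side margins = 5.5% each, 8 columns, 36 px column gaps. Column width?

Margins: 5.5% × 768 = 42.24 px each, so content = 768 − 84.48 = 683.52 px.
683.52 − 7·36 = 431.52; ÷8 gives c = 53.94 px.

53.94 px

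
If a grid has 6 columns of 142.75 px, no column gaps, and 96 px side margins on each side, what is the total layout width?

1048.5 px

Summing: 192 + 856.5 = 1048.5 px.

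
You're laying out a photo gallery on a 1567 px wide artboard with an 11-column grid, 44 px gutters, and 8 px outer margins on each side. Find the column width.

Take off 16 px of margins, leaving 1551 px.
1551 − 10·44 = 1111; ÷11 gives c = 101 px.

101 px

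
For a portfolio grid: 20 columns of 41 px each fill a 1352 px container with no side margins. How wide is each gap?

28 px

20 columns take 20·41 = 820 px; remaining 532 splits into 19 gaps.
g = 532 / 19 = 28 px.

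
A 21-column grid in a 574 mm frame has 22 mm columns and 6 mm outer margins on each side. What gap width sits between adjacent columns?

5 mm

Content width = 574 − 2·6 = 562 mm.
21·22 + 20g = 562 → 20g = 100 → g = 5 mm.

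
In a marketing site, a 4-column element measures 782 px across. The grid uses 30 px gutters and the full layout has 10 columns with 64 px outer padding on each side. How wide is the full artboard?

2128 px

782 − 3·30 = 692; ÷4 gives c = 173 px.
Artboard = 2·64 + 10·173 + 9·30 = 128 + 1730 + 270 = 2128 px.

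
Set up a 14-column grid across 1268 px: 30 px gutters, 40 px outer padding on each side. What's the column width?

Subtract both margins: 1268 − 2·40 = 1188 px.
1188 − 13·30 = 798; ÷14 gives c = 57 px.

57 px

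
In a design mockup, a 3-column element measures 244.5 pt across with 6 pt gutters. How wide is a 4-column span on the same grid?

3c + 2·6 = 244.5 → 3c = 232.5 → c = 77.5 pt.
4 columns plus 3 gutters: 310 + 18 = 328 pt.

328 pt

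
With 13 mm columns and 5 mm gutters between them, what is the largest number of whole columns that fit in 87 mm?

5 columns

5 columns: 5·13 + 4·5 = 85 mm ≤ 87.
6 columns: 103 mm > 87. So 5.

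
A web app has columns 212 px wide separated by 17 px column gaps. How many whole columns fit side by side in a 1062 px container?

k columns need k·212 + (k−1)·17 = k·229 − 17.
k·229 − 17 ≤ 1062 → k ≤ 1079 / 229 ≈ 4.71, so k = 4.

4 columns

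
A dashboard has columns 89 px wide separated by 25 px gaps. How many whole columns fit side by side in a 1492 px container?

13 columns

Each extra column adds 89 + 25 = 114 px.
(1492 + 25) / 114 = 13.31, so 13 columns fit.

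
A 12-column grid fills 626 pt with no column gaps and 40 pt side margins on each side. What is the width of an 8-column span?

Content width = 626 − 2·40 = 546 pt.
12c = 546 → c = 45.5 pt.
8-column span = 8·45.5 = 364 pt.

364 pt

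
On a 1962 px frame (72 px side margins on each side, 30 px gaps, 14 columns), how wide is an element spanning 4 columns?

Subtract both margins: 1962 − 2·72 = 1818 px.
1818 − 13·30 = 1428; ÷14 gives c = 102 px.
4-column span = 4·102 + 3·30 = 498 px.

498 px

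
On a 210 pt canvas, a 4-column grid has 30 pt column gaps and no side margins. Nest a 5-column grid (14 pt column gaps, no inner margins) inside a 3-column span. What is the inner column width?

4c + 3·30 = 210 → 4c = 120 → c = 30 pt.
3-column span = 3·30 + 2·30 = 150 pt.
Subtracting 4 column gaps of 14 leaves 94 for 5 columns, so d = 18.8 pt.

18.8 pt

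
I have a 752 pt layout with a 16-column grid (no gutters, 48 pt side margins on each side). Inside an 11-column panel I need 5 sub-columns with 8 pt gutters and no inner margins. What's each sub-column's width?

83.8 pt

Inside the margins: 752 − 96 = 656 pt.
16c = 656 → c = 41 pt.
11-column span = 11·41 = 451 pt.
5d + 4·8 = 451 → 5d = 419 → d = 83.8 pt.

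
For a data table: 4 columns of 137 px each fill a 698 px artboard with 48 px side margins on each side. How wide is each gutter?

18 px

Subtract both margins: 698 − 2·48 = 602 px.
4·137 + 3g = 602 → 3g = 54 → g = 18 px.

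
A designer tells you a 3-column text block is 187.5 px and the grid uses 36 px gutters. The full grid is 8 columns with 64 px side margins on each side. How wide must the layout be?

3 columns + 2 gutters: 3c + 2·36 = 187.5.
3c = 187.5 − 72 = 115.5, so c = 38.5 px.
Adding margins, columns and gutters: 128 + 308 + 252 = 688 px.

688 px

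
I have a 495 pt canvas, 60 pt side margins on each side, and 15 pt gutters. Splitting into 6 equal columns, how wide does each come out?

50 pt

Subtract both margins: 495 − 2·60 = 375 pt.
Subtracting 5 gutters of 15 leaves 300 for 6 columns, so c = 50 pt.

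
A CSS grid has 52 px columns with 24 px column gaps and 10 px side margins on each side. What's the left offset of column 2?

86 px

Column 2 starts at margin + 1·(column + gutter) = 10 + 1·76 = 86 px.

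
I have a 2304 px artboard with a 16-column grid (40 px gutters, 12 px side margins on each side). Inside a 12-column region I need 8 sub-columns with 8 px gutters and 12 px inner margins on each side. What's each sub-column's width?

202.5 px

Take off 24 px of margins, leaving 2280 px.
2280 − 15·40 = 1680; ÷16 gives c = 105 px.
12-column span = 12·105 + 11·40 = 1700 px.
Inner content = 1700 − 2·12 = 1676 px.
8 columns + 7 gutters: 8d + 7·8 = 1676.
8d = 1676 − 56 = 1620, so d = 202.5 px.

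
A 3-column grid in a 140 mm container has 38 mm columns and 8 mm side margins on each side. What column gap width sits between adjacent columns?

Inside the margins: 140 − 16 = 124 mm.
Columns use 114 mm, leaving 10 mm across 2 column gaps = 5 mm each.

5 mm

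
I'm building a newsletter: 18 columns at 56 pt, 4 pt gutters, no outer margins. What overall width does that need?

1076 pt

Summing: 1008 + 68 = 1076 pt.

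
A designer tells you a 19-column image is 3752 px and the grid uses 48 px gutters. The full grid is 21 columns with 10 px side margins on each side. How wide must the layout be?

4172 px

Subtracting 18 gutters of 48 leaves 2888 for 19 columns, so c = 152 px.
Layout = 2·10 + 21·152 + 20·48 = 20 + 3192 + 960 = 4172 px.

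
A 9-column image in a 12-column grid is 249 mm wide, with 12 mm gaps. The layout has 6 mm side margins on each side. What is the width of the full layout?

249 − 8·12 = 153; ÷9 gives c = 17 mm.
Adding margins, columns and gutters: 12 + 204 + 132 = 348 mm.

348 mm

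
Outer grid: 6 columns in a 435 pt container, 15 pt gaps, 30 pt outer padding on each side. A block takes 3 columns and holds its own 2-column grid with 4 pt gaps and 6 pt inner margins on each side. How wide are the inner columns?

82 pt

Subtract both margins: 435 − 2·30 = 375 pt.
6 columns + 5 gaps: 6c + 5·15 = 375.
6c = 375 − 75 = 300, so c = 50 pt.
3-column span = 3·50 + 2·15 = 180 pt.
Inner content = 180 − 2·6 = 168 pt.
Subtracting 1 gap of 4 leaves 164 for 2 columns, so d = 82 pt.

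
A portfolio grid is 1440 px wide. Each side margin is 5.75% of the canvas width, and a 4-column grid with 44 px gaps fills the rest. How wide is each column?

285.6 px

Each margin = 5.75% of 1440 = 82.8 px; content = 1440 − 2·82.8 = 1274.4 px.
4 columns + 3 gaps: 4c + 3·44 = 1274.4.
4c = 1274.4 − 132 = 1142.4, so c = 285.6 px.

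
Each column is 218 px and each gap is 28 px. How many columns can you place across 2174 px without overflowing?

8 columns

Each extra column adds 218 + 28 = 246 px.
(2174 + 28) / 246 = 8.95, so 8 columns fit.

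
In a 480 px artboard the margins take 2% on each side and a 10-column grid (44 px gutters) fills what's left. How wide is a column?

6.48 px

480 × (1 − 2·2%) = 480 × 96% = 460.8 px for the columns.
10c + 9·44 = 460.8 → 10c = 64.8 → c = 6.48 px.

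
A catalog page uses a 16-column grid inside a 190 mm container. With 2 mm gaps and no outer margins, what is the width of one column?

10 mm

16c + 15·2 = 190 → 16c = 160 → c = 10 mm.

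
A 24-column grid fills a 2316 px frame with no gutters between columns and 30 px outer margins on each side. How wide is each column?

Subtract both margins: 2316 − 2·30 = 2256 px.
With no gutters, each column is 2256/24 = 94 px.

94 px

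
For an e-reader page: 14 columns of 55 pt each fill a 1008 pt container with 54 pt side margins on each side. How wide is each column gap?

10 pt

Content width = 1008 − 2·54 = 900 pt.
14 columns take 14·55 = 770 pt; remaining 130 splits into 13 column gaps.
g = 130 / 13 = 10 pt.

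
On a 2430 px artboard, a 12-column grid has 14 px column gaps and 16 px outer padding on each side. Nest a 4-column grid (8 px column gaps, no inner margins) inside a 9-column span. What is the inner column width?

Subtract both margins: 2430 − 2·16 = 2398 px.
12c + 11·14 = 2398 → 12c = 2244 → c = 187 px.
9 columns plus 8 column gaps: 1683 + 112 = 1795 px.
4 columns + 3 column gaps: 4d + 3·8 = 1795.
4d = 1795 − 24 = 1771, so d = 442.75 px.

442.75 px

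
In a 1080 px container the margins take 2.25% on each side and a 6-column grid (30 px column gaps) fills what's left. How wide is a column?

146.9 px

1080 × (1 − 2·2.25%) = 1080 × 95.5% = 1031.4 px for the columns.
1031.4 − 5·30 = 881.4; ÷6 gives c = 146.9 px.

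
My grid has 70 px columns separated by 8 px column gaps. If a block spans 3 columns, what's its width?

226 px

3-column span = 3·70 + 2·8 = 226 px.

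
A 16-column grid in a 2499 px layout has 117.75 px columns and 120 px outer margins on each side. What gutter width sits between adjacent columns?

25 px

Take off 240 px of margins, leaving 2259 px.
Columns use 1884 px, leaving 375 px across 15 gutters = 25 px each.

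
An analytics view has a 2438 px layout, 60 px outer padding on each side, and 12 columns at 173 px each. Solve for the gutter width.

Content width = 2438 − 2·60 = 2318 px.
Columns use 2076 px, leaving 242 px across 11 gutters = 22 px each.

22 px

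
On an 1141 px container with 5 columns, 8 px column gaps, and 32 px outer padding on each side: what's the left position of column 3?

Inside the margins: 1141 − 64 = 1077 px.
5 columns + 4 column gaps: 5c + 4·8 = 1077.
5c = 1077 − 32 = 1045, so c = 209 px.
Each column+gutter stride is 217 px; 2 of them past the 32 px margin is 32 + 434 = 466 px.

466 px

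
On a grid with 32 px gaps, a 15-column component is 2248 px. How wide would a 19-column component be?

Subtracting 14 gaps of 32 leaves 1800 for 15 columns, so c = 120 px.
19-column span = 19·120 + 18·32 = 2856 px.

2856 px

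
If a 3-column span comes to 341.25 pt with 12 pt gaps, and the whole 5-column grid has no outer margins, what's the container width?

Subtracting 2 gaps of 12 leaves 317.25 for 3 columns, so c = 105.75 pt.
Total width: 5·105.75 + 4·12 = 576.75 pt.

576.75 pt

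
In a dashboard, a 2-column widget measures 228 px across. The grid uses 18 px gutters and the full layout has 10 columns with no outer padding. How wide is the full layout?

228 − 1·18 = 210; ÷2 gives c = 105 px.
Summing: 1050 + 162 = 1212 px.

1212 px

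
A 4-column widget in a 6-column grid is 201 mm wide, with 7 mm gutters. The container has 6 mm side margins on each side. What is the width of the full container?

317 mm

4c + 3·7 = 201 → 4c = 180 → c = 45 mm.
Container = 2·6 + 6·45 + 5·7 = 12 + 270 + 35 = 317 mm.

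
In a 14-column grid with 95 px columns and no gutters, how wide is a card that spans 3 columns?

With no gutters, 3 columns span 3·95 = 285 px.

285 px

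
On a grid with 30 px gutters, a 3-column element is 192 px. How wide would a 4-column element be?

266 px

192 − 2·30 = 132; ÷3 gives c = 44 px.
4 columns plus 3 gutters: 176 + 90 = 266 px.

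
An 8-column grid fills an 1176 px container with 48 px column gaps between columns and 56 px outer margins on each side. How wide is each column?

Take off 112 px of margins, leaving 1064 px.
8c + 7·48 = 1064 → 8c = 728 → c = 91 px.

91 px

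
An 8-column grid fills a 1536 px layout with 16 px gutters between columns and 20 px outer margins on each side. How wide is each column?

Inside the margins: 1536 − 40 = 1496 px.
8c + 7·16 = 1496 → 8c = 1384 → c = 173 px.

173 px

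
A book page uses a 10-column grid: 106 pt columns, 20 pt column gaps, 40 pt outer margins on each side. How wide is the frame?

Frame = 2·40 + 10·106 + 9·20 = 80 + 1060 + 180 = 1320 pt.

1320 pt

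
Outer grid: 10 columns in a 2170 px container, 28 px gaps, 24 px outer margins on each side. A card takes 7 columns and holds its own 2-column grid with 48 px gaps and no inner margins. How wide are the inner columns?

714.5 px

Outer content = 2170 − 2·24 = 2122 px.
2122 − 9·28 = 1870; ÷10 gives c = 187 px.
7 columns plus 6 gaps: 1309 + 168 = 1477 px.
1477 − 1·48 = 1429; ÷2 gives d = 714.5 px.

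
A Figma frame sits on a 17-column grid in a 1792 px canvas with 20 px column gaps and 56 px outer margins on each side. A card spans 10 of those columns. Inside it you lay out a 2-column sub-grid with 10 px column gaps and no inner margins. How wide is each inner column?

485 px

Outer content = 1792 − 2·56 = 1680 px.
Subtracting 16 column gaps of 20 leaves 1360 for 17 columns, so c = 80 px.
Span of 10: 10·80 + 9·20 = 800 + 180 = 980 px.
2d + 1·10 = 980 → 2d = 970 → d = 485 px.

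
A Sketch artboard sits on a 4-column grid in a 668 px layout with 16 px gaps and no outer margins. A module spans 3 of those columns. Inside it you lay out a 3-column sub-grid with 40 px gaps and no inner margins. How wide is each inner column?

4c + 3·16 = 668 → 4c = 620 → c = 155 px.
Span of 3: 3·155 + 2·16 = 465 + 32 = 497 px.
Subtracting 2 gaps of 40 leaves 417 for 3 columns, so d = 139 px.

139 px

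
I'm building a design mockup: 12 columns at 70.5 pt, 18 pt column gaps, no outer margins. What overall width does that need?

Canvas = 12·70.5 + 11·18 = 846 + 198 = 1044 pt.

1044 pt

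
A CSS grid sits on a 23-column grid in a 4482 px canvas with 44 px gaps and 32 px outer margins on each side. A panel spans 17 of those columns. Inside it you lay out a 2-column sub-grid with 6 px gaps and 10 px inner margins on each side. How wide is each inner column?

1614 px

Outer content = 4482 − 2·32 = 4418 px.
Subtracting 22 gaps of 44 leaves 3450 for 23 columns, so c = 150 px.
Span of 17: 17·150 + 16·44 = 2550 + 704 = 3254 px.
Inner content = 3254 − 2·10 = 3234 px.
Subtracting 1 gap of 6 leaves 3228 for 2 columns, so d = 1614 px.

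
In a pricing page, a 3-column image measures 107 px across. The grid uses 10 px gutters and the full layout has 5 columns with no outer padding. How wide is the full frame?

Subtracting 2 gutters of 10 leaves 87 for 3 columns, so c = 29 px.
Summing: 145 + 40 = 185 px.

185 px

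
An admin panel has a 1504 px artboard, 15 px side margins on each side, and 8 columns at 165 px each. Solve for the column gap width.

22 px

Inside the margins: 1504 − 30 = 1474 px.
8·165 + 7g = 1474 → 7g = 154 → g = 22 px.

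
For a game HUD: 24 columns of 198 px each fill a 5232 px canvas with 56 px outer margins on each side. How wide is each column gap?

Subtract both margins: 5232 − 2·56 = 5120 px.
24·198 + 23g = 5120 → 23g = 368 → g = 16 px.

16 px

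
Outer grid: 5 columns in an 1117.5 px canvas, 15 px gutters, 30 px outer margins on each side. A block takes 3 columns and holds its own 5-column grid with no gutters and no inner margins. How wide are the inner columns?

125.7 px

Take off 60 px of margins, leaving 1057.5 px.
1057.5 − 4·15 = 997.5; ÷5 gives c = 199.5 px.
3 columns plus 2 gutters: 598.5 + 30 = 628.5 px.
With no gutters, each column is 628.5/5 = 125.7 px.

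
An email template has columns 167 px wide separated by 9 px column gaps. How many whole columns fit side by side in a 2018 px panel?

11 columns

Each extra column adds 167 + 9 = 176 px.
(2018 + 9) / 176 = 11.52, so 11 columns fit.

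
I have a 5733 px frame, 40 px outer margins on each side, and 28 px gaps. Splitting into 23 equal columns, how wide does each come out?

219 px

Take off 80 px of margins, leaving 5653 px.
Subtracting 22 gaps of 28 leaves 5037 for 23 columns, so c = 219 px.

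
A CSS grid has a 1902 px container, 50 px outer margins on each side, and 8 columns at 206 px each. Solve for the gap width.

Subtract both margins: 1902 − 2·50 = 1802 px.
Columns use 1648 px, leaving 154 px across 7 gaps = 22 px each.

22 px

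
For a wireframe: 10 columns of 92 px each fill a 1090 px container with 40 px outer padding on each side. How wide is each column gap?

10 px

Take off 80 px of margins, leaving 1010 px.
10 columns take 10·92 = 920 px; remaining 90 splits into 9 column gaps.
g = 90 / 9 = 10 px.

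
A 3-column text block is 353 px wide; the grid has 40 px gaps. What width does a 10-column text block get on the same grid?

Subtracting 2 gaps of 40 leaves 273 for 3 columns, so c = 91 px.
10-column span = 10·91 + 9·40 = 1270 px.

1270 px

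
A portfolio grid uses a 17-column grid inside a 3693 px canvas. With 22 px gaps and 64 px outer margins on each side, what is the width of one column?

Take off 128 px of margins, leaving 3565 px.
3565 − 16·22 = 3213; ÷17 gives c = 189 px.

189 px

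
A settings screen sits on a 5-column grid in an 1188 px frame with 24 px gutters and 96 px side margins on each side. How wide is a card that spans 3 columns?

Inside the margins: 1188 − 192 = 996 px.
Subtracting 4 gutters of 24 leaves 900 for 5 columns, so c = 180 px.
3-column span = 3·180 + 2·24 = 588 px.

588 px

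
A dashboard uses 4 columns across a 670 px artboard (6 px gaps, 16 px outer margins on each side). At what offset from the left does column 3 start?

338 px

Subtract both margins: 670 − 2·16 = 638 px.
Subtracting 3 gaps of 6 leaves 620 for 4 columns, so c = 155 px.
Before column 3: the margin + 2 columns + 2 gaps.
Offset = 16 + 2·(155 + 6) = 16 + 322 = 338 px.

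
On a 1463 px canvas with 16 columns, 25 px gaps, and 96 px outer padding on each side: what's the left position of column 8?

663 px

Content = 1463 − 2·96 = 1271 px.
16 columns + 15 gaps: 16c + 15·25 = 1271.
16c = 1271 − 375 = 896, so c = 56 px.
Each column+gutter stride is 81 px; 7 of them past the 96 px margin is 96 + 567 = 663 px.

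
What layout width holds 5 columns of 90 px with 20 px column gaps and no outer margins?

530 px

Summing: 450 + 80 = 530 px.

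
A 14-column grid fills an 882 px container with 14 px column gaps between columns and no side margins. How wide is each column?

Subtracting 13 column gaps of 14 leaves 700 for 14 columns, so c = 50 px.

50 px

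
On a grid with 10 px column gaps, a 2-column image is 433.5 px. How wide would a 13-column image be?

2872.75 px

Subtracting 1 column gap of 10 leaves 423.5 for 2 columns, so c = 211.75 px.
13 columns plus 12 column gaps: 2752.75 + 120 = 2872.75 px.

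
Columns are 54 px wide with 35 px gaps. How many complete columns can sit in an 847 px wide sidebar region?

9 columns

k columns need k·54 + (k−1)·35 = k·89 − 35.
k·89 − 35 ≤ 847 → k ≤ 882 / 89 ≈ 9.91, so k = 9.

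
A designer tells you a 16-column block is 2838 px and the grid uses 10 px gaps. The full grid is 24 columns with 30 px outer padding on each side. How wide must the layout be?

16c + 15·10 = 2838 → 16c = 2688 → c = 168 px.
Total width: 2·30 + 24·168 + 23·10 = 4322 px.

4322 px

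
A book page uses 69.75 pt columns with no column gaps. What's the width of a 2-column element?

139.5 pt

2-column span = 2·69.75 = 139.5 pt.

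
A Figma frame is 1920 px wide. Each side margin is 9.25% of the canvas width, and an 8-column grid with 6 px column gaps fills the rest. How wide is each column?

Margins: 9.25% × 1920 = 177.6 px each, so content = 1920 − 355.2 = 1564.8 px.
Subtracting 7 column gaps of 6 leaves 1522.8 for 8 columns, so c = 190.35 px.

190.35 px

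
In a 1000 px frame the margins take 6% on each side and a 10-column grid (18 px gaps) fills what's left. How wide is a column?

71.8 px

1000 × (1 − 2·6%) = 1000 × 88% = 880 px for the columns.
Subtracting 9 gaps of 18 leaves 718 for 10 columns, so c = 71.8 px.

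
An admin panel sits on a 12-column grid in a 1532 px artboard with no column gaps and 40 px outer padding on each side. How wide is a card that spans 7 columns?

847 px

Inside the margins: 1532 − 80 = 1452 px.
12c = 1452 → c = 121 px.
With no column gaps, 7 columns span 7·121 = 847 px.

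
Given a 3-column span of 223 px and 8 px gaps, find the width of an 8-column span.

608 px

3 columns + 2 gaps: 3c + 2·8 = 223.
3c = 223 − 16 = 207, so c = 69 px.
Span of 8: 8·69 + 7·8 = 552 + 56 = 608 px.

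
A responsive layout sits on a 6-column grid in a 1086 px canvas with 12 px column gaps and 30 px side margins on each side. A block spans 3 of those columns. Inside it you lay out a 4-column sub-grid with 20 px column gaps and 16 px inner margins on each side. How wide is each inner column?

103.75 px

Outer content = 1086 − 2·30 = 1026 px.
Subtracting 5 column gaps of 12 leaves 966 for 6 columns, so c = 161 px.
3 columns plus 2 column gaps: 483 + 24 = 507 px.
Inner content = 507 − 2·16 = 475 px.
4d + 3·20 = 475 → 4d = 415 → d = 103.75 px.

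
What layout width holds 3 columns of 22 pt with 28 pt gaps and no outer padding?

122 pt

Summing: 66 + 56 = 122 pt.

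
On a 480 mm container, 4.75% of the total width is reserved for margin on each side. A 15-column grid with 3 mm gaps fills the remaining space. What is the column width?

Each margin = 4.75% of 480 = 22.8 mm; content = 480 − 2·22.8 = 434.4 mm.
Subtracting 14 gaps of 3 leaves 392.4 for 15 columns, so c = 26.16 mm.

26.16 mm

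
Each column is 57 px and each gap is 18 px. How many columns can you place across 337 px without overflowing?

k columns need k·57 + (k−1)·18 = k·75 − 18.
k·75 − 18 ≤ 337 → k ≤ 355 / 75 ≈ 4.73, so k = 4.

4 columns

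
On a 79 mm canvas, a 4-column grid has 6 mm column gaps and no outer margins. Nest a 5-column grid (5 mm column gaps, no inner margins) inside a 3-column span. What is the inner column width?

4 columns + 3 column gaps: 4c + 3·6 = 79.
4c = 79 − 18 = 61, so c = 15.25 mm.
3 columns plus 2 column gaps: 45.75 + 12 = 57.75 mm.
5d + 4·5 = 57.75 → 5d = 37.75 → d = 7.55 mm.

7.55 mm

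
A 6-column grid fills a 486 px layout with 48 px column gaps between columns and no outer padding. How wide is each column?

41 px

Subtracting 5 column gaps of 48 leaves 246 for 6 columns, so c = 41 px.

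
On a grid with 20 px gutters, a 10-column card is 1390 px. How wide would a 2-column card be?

262 px

10 columns + 9 gutters: 10c + 9·20 = 1390.
10c = 1390 − 180 = 1210, so c = 121 px.
2-column span = 2·121 + 1·20 = 262 px.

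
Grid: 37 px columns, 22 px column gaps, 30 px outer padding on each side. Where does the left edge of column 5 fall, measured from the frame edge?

266 px

Each column+gutter stride is 59 px; 4 of them past the 30 px margin is 30 + 236 = 266 px.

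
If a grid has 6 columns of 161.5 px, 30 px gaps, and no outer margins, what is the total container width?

Container = 6·161.5 + 5·30 = 969 + 150 = 1119 px.

1119 px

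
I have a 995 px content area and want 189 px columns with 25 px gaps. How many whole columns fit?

4 columns: 4·189 + 3·25 = 831 px ≤ 995.
5 columns: 1045 px > 995. So 4.

4 columns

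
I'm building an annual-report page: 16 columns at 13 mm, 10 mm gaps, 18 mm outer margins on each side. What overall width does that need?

394 mm

Total width: 2·18 + 16·13 + 15·10 = 394 mm.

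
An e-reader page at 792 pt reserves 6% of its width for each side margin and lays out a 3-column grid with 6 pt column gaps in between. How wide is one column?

Margins: 6% × 792 = 47.52 pt each, so content = 792 − 95.04 = 696.96 pt.
3 columns + 2 column gaps: 3c + 2·6 = 696.96.
3c = 696.96 − 12 = 684.96, so c = 228.32 pt.

228.32 pt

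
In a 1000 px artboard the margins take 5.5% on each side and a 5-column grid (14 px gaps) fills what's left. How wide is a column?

1000 × (1 − 2·5.5%) = 1000 × 89% = 890 px for the columns.
890 − 4·14 = 834; ÷5 gives c = 166.8 px.

166.8 px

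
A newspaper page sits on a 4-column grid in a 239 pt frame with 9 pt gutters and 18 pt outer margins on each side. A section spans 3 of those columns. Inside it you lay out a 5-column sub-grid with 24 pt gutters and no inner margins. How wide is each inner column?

10.8 pt

Take off 36 pt of margins, leaving 203 pt.
203 − 3·9 = 176; ÷4 gives c = 44 pt.
3-column span = 3·44 + 2·9 = 150 pt.
5d + 4·24 = 150 → 5d = 54 → d = 10.8 pt.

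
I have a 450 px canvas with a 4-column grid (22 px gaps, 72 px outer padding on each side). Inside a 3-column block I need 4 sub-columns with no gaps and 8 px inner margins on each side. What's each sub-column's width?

Subtract both margins: 450 − 2·72 = 306 px.
Subtracting 3 gaps of 22 leaves 240 for 4 columns, so c = 60 px.
Span of 3: 3·60 + 2·22 = 180 + 44 = 224 px.
Inner content = 224 − 2·8 = 208 px.
208 / 4 = 52 px per column.

52 px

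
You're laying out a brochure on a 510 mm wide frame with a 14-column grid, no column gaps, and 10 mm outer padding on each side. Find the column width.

35 mm

Content width = 510 − 2·10 = 490 mm.
14c = 490 → c = 35 mm.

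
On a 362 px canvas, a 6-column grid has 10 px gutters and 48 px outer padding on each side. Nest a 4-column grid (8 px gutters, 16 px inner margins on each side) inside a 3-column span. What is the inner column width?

18 px

Subtract both margins: 362 − 2·48 = 266 px.
266 − 5·10 = 216; ÷6 gives c = 36 px.
Span of 3: 3·36 + 2·10 = 108 + 20 = 128 px.
Inner content = 128 − 2·16 = 96 px.
4 columns + 3 gutters: 4d + 3·8 = 96.
4d = 96 − 24 = 72, so d = 18 px.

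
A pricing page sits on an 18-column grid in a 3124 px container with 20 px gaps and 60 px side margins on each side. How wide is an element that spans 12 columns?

Inside the margins: 3124 − 120 = 3004 px.
3004 − 17·20 = 2664; ÷18 gives c = 148 px.
Span of 12: 12·148 + 11·20 = 1776 + 220 = 1996 px.

1996 px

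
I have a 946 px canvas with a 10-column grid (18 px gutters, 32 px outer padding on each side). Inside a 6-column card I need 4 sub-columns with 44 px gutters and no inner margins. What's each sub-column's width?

97.5 px

Outer content = 946 − 2·32 = 882 px.
882 − 9·18 = 720; ÷10 gives c = 72 px.
6-column span = 6·72 + 5·18 = 522 px.
4d + 3·44 = 522 → 4d = 390 → d = 97.5 px.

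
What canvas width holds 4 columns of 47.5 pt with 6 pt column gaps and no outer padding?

Summing: 190 + 18 = 208 pt.

208 pt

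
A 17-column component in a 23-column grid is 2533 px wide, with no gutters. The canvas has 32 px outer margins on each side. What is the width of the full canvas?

3491 px

2533 / 17 = 149 px per column.
Summing: 64 + 3427 = 3491 px.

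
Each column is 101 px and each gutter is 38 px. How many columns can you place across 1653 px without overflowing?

12 columns

12 columns: 12·101 + 11·38 = 1630 px ≤ 1653.
13 columns: 1769 px > 1653. So 12.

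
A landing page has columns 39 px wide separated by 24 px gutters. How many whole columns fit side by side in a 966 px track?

Each extra column adds 39 + 24 = 63 px.
(966 + 24) / 63 = 15.71, so 15 columns fit.

15 columns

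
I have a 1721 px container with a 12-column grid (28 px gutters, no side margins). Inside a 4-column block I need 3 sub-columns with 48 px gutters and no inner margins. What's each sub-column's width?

153 px

1721 − 11·28 = 1413; ÷12 gives c = 117.75 px.
Span of 4: 4·117.75 + 3·28 = 471 + 84 = 555 px.
Subtracting 2 gutters of 48 leaves 459 for 3 columns, so d = 153 px.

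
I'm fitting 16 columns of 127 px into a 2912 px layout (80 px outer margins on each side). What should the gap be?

48 px

Content width = 2912 − 2·80 = 2752 px.
16 columns take 16·127 = 2032 px; remaining 720 splits into 15 gaps.
g = 720 / 15 = 48 px.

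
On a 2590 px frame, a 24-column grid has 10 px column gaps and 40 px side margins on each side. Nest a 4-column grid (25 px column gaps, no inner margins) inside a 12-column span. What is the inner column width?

293.75 px

Inside the margins: 2590 − 80 = 2510 px.
2510 − 23·10 = 2280; ÷24 gives c = 95 px.
12 columns plus 11 column gaps: 1140 + 110 = 1250 px.
4 columns + 3 column gaps: 4d + 3·25 = 1250.
4d = 1250 − 75 = 1175, so d = 293.75 px.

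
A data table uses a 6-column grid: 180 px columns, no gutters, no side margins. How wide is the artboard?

1080 px

Total width: 6·180 = 1080 px.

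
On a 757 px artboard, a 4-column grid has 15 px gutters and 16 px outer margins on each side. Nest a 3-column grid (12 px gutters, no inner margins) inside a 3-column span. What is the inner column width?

Outer content = 757 − 2·16 = 725 px.
725 − 3·15 = 680; ÷4 gives c = 170 px.
Span of 3: 3·170 + 2·15 = 510 + 30 = 540 px.
3 columns + 2 gutters: 3d + 2·12 = 540.
3d = 540 − 24 = 516, so d = 172 px.

172 px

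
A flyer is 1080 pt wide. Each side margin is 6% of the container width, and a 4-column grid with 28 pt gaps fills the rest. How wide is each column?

216.6 pt

1080 × (1 − 2·6%) = 1080 × 88% = 950.4 pt for the columns.
4c + 3·28 = 950.4 → 4c = 866.4 → c = 216.6 pt.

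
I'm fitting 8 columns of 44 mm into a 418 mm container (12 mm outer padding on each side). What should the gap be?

Inside the margins: 418 − 24 = 394 mm.
8·44 + 7g = 394 → 7g = 42 → g = 6 mm.

6 mm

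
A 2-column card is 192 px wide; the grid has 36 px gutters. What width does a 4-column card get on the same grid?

420 px

2c + 1·36 = 192 → 2c = 156 → c = 78 px.
4 columns plus 3 gutters: 312 + 108 = 420 px.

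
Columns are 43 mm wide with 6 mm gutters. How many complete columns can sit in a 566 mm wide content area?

11 columns

11 columns: 11·43 + 10·6 = 533 mm ≤ 566.
12 columns: 582 mm > 566. So 11.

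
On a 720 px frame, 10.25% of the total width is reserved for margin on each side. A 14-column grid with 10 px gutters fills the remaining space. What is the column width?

31.6 px

Margins: 10.25% × 720 = 73.8 px each, so content = 720 − 147.6 = 572.4 px.
14 columns + 13 gutters: 14c + 13·10 = 572.4.
14c = 572.4 − 130 = 442.4, so c = 31.6 px.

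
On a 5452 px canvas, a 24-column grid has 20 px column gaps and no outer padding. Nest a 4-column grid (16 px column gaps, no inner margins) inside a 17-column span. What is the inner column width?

952 px

5452 − 23·20 = 4992; ÷24 gives c = 208 px.
Span of 17: 17·208 + 16·20 = 3536 + 320 = 3856 px.
4 columns + 3 column gaps: 4d + 3·16 = 3856.
4d = 3856 − 48 = 3808, so d = 952 px.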